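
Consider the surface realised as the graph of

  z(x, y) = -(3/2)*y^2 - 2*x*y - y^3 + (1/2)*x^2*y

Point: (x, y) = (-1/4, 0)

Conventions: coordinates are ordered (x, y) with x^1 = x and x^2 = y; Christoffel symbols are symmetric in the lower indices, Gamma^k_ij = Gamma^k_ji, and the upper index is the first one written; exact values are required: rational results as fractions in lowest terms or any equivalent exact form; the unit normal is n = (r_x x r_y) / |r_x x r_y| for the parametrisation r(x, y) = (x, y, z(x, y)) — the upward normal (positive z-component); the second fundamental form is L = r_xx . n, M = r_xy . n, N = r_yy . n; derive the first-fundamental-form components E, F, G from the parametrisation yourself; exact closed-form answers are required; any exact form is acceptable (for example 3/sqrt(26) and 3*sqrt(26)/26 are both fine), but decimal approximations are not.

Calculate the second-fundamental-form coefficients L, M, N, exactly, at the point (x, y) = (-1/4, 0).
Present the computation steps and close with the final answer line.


z_x = 0, z_y = 17/32, z_xx = 0, z_xy = -9/4, z_yy = -3
E = 1, F = 0, G = 1313/1024; answer radicand W^2 = 1313/1024
unnormalised second-form numerators: l = 0, m = -9/4, n = -3; L = l/sqrt(1313/1024), and similarly M = m/sqrt(W^2), N = n/sqrt(W^2)

Answer: L = 0, M = -72*sqrt(1313)/1313, N = -96*sqrt(1313)/1313


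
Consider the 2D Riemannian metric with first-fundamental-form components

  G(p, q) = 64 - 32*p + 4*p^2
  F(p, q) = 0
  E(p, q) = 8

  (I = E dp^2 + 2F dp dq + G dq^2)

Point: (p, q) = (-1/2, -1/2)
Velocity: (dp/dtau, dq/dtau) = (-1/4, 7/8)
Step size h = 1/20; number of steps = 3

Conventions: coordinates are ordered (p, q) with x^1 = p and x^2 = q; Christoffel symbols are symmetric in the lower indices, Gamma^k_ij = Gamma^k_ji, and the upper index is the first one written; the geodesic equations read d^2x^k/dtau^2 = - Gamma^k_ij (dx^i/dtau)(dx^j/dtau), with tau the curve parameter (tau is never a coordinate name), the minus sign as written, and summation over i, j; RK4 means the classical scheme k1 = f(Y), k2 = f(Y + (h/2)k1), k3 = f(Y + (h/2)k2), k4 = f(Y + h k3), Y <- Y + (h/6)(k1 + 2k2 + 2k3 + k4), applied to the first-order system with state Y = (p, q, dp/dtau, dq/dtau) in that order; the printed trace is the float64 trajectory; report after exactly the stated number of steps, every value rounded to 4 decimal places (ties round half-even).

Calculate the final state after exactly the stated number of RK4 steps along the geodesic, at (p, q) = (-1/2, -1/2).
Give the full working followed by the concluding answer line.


f(Y) = (dp/dtau, dq/dtau, -Gamma^p_ij Y'^i Y'^j, -Gamma^q_ij Y'^i Y'^j) with the Gammas evaluated at the stage position; h = 0.050000; intermediate values shown to 6 dp
step 0: p = -0.5000, q = -0.5000, dp/dtau = -0.2500, dq/dtau = 0.8750
step 1:
  k1: at (p, q) = (-0.500000, -0.500000), (dp/dtau, dq/dtau) = (-0.250000, 0.875000); Gamma_ppp = 0.000000, Gamma_ppq = 0.000000, Gamma_pqq = 2.250000, Gamma_qpp = 0.000000, Gamma_qpq = -0.222222, Gamma_qqq = 0.000000; k1 = (-0.250000, 0.875000, -1.722656, -0.097222)
  k2: at (p, q) = (-0.506250, -0.478125), (dp/dtau, dq/dtau) = (-0.293066, 0.872569); Gamma_ppp = 0.000000, Gamma_ppq = 0.000000, Gamma_pqq = 2.253125, Gamma_qpp = 0.000000, Gamma_qpq = -0.221914, Gamma_qqq = 0.000000; k2 = (-0.293066, 0.872569, -1.715479, -0.113496)
  k3: at (p, q) = (-0.507327, -0.478186), (dp/dtau, dq/dtau) = (-0.292887, 0.872163); Gamma_ppp = 0.000000, Gamma_ppq = 0.000000, Gamma_pqq = 2.253663, Gamma_qpp = 0.000000, Gamma_qpq = -0.221861, Gamma_qqq = 0.000000; k3 = (-0.292887, 0.872163, -1.714289, -0.113347)
  k4: at (p, q) = (-0.514644, -0.456392), (dp/dtau, dq/dtau) = (-0.335714, 0.869333); Gamma_ppp = 0.000000, Gamma_ppq = 0.000000, Gamma_pqq = 2.257322, Gamma_qpp = 0.000000, Gamma_qpq = -0.221501, Gamma_qqq = 0.000000; k4 = (-0.335714, 0.869333, -1.705947, -0.129289)
  Y <- Y + (h/6)(k1 + 2k2 + 2k3 + k4): p = -0.5146, q = -0.4564, dp/dtau = -0.3357, dq/dtau = 0.8693
step 2:
  k1: at (p, q) = (-0.514647, -0.456385), (dp/dtau, dq/dtau) = (-0.335734, 0.869332); Gamma_ppp = 0.000000, Gamma_ppq = 0.000000, Gamma_pqq = 2.257323, Gamma_qpp = 0.000000, Gamma_qpq = -0.221501, Gamma_qqq = 0.000000; k1 = (-0.335734, 0.869332, -1.705944, -0.129297)
  k2: at (p, q) = (-0.523040, -0.434652), (dp/dtau, dq/dtau) = (-0.378383, 0.866099); Gamma_ppp = 0.000000, Gamma_ppq = 0.000000, Gamma_pqq = 2.261520, Gamma_qpp = 0.000000, Gamma_qpq = -0.221090, Gamma_qqq = 0.000000; k2 = (-0.378383, 0.866099, -1.696429, -0.144910)
  k3: at (p, q) = (-0.524106, -0.434733), (dp/dtau, dq/dtau) = (-0.378145, 0.865709); Gamma_ppp = 0.000000, Gamma_ppq = 0.000000, Gamma_pqq = 2.262053, Gamma_qpp = 0.000000, Gamma_qpq = -0.221038, Gamma_qqq = 0.000000; k3 = (-0.378145, 0.865709, -1.695300, -0.144720)
  k4: at (p, q) = (-0.533554, -0.413100), (dp/dtau, dq/dtau) = (-0.420499, 0.862096); Gamma_ppp = 0.000000, Gamma_ppq = 0.000000, Gamma_pqq = 2.266777, Gamma_qpp = 0.000000, Gamma_qpq = -0.220577, Gamma_qqq = 0.000000; k4 = (-0.420499, 0.862096, -1.684689, -0.159923)
  Y <- Y + (h/6)(k1 + 2k2 + 2k3 + k4): p = -0.5336, q = -0.4131, dp/dtau = -0.4205, dq/dtau = 0.8621
step 3:
  k1: at (p, q) = (-0.533558, -0.413093), (dp/dtau, dq/dtau) = (-0.420519, 0.862094); Gamma_ppp = 0.000000, Gamma_ppq = 0.000000, Gamma_pqq = 2.266779, Gamma_qpp = 0.000000, Gamma_qpq = -0.220577, Gamma_qqq = 0.000000; k1 = (-0.420519, 0.862094, -1.684685, -0.159930)
  k2: at (p, q) = (-0.544071, -0.391541), (dp/dtau, dq/dtau) = (-0.462636, 0.858096); Gamma_ppp = 0.000000, Gamma_ppq = 0.000000, Gamma_pqq = 2.272035, Gamma_qpp = 0.000000, Gamma_qpq = -0.220067, Gamma_qqq = 0.000000; k2 = (-0.462636, 0.858096, -1.672965, -0.174727)
  k3: at (p, q) = (-0.545123, -0.391641), (dp/dtau, dq/dtau) = (-0.462343, 0.857726); Gamma_ppp = 0.000000, Gamma_ppq = 0.000000, Gamma_pqq = 2.272562, Gamma_qpp = 0.000000, Gamma_qpq = -0.220016, Gamma_qqq = 0.000000; k3 = (-0.462343, 0.857726, -1.671911, -0.174501)
  k4: at (p, q) = (-0.556675, -0.370207), (dp/dtau, dq/dtau) = (-0.504114, 0.853369); Gamma_ppp = 0.000000, Gamma_ppq = 0.000000, Gamma_pqq = 2.278337, Gamma_qpp = 0.000000, Gamma_qpq = -0.219458, Gamma_qqq = 0.000000; k4 = (-0.504114, 0.853369, -1.659175, -0.188820)
  Y <- Y + (h/6)(k1 + 2k2 + 2k3 + k4): p = -0.5567, q = -0.3702, dp/dtau = -0.5041, dq/dtau = 0.8534

Answer: p = -0.5567, q = -0.3702, dp/dtau = -0.5041, dq/dtau = 0.8534


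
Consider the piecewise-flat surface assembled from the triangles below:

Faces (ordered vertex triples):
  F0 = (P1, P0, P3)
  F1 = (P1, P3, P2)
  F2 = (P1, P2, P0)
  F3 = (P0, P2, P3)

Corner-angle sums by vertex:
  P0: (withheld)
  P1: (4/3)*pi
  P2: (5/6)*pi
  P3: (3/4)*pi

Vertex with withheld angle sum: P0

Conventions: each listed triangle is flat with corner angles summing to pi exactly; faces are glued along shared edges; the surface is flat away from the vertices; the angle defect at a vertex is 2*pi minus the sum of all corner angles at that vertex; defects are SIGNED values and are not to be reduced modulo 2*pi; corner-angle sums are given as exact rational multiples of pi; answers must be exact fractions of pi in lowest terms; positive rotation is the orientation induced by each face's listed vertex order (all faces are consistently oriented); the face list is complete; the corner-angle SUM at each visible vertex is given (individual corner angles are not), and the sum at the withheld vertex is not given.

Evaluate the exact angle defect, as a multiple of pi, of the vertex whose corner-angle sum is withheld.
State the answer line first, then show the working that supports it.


Answer: defect(P0) = (11/12)*pi

V = 4, E = 6, F = 4; chi = V - E + F = 2
Gauss-Bonnet: total defect = 2*pi*chi = 4*pi; visible defects sum to (37/12)*pi


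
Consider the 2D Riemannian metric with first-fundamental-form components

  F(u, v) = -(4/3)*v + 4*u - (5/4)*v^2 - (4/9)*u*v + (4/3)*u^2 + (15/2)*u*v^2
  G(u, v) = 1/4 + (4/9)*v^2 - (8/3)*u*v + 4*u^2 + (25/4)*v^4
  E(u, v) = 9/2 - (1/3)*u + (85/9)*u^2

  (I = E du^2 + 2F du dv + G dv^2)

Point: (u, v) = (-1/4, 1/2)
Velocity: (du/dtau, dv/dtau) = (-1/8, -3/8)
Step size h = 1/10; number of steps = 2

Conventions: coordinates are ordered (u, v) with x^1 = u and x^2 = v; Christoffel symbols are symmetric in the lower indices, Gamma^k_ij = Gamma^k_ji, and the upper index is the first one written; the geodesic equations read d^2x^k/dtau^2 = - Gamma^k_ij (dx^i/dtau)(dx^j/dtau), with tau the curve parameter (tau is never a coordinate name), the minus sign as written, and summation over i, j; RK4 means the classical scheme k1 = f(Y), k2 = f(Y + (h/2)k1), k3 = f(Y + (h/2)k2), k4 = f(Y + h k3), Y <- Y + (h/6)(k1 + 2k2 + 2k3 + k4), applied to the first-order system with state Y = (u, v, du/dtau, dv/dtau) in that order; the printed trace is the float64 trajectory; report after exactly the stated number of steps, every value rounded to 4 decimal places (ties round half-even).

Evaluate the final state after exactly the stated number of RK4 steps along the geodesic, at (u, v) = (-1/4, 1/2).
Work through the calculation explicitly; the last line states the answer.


f(Y) = (du/dtau, dv/dtau, -Gamma^u_ij Y'^i Y'^j, -Gamma^v_ij Y'^i Y'^j) with the Gammas evaluated at the stage position; h = 0.100000; intermediate values shown to 6 dp
step 0: u = -0.2500, v = 0.5000, du/dtau = -0.1250, dv/dtau = -0.3750
step 1:
  k1: at (u, v) = (-0.250000, 0.500000), (du/dtau, dv/dtau) = (-0.125000, -0.375000); Gamma_uuu = 5.165473, Gamma_uuv = -2.442608, Gamma_uvv = 0.832691, Gamma_vuu = 12.668503, Gamma_vuv = -5.472911, Gamma_vvv = 3.026630; k1 = (-0.125000, -0.375000, 0.031187, -0.110480)
  k2: at (u, v) = (-0.256250, 0.481250), (du/dtau, dv/dtau) = (-0.123441, -0.380524); Gamma_uuu = 4.889835, Gamma_uuv = -2.415199, Gamma_uvv = 0.684904, Gamma_vuu = 12.413569, Gamma_vuv = -5.565724, Gamma_vvv = 2.731853; k2 = (-0.123441, -0.380524, 0.053212, -0.061853)
  k3: at (u, v) = (-0.256172, 0.480974), (du/dtau, dv/dtau) = (-0.122339, -0.378093); Gamma_uuu = 4.886782, Gamma_uuv = -2.413225, Gamma_uvv = 0.682893, Gamma_vuu = 12.413890, Gamma_vuv = -5.564580, Gamma_vvv = 2.728270; k3 = (-0.122339, -0.378093, 0.052488, -0.061029)
  k4: at (u, v) = (-0.262234, 0.462191), (du/dtau, dv/dtau) = (-0.119751, -0.381103); Gamma_uuu = 4.554387, Gamma_uuv = -2.350855, Gamma_uvv = 0.541579, Gamma_vuu = 12.005664, Gamma_vuv = -5.578732, Gamma_vvv = 2.429441; k4 = (-0.119751, -0.381103, 0.070604, -0.015817)
  Y <- Y + (h/6)(k1 + 2k2 + 2k3 + k4): u = -0.2623, v = 0.4621, du/dtau = -0.1198, dv/dtau = -0.3812
step 2:
  k1: at (u, v) = (-0.262272, 0.462111), (du/dtau, dv/dtau) = (-0.119780, -0.381201); Gamma_uuu = 4.552736, Gamma_uuv = -2.350600, Gamma_uvv = 0.540988, Gamma_vuu = 12.003170, Gamma_vuv = -5.578733, Gamma_vvv = 2.428117; k1 = (-0.119780, -0.381201, 0.070726, -0.015599)
  k2: at (u, v) = (-0.268261, 0.443051), (du/dtau, dv/dtau) = (-0.116244, -0.381981); Gamma_uuu = 4.179596, Gamma_uuv = -2.259231, Gamma_uvv = 0.410325, Gamma_vuu = 11.470699, Gamma_vuv = -5.523144, Gamma_vvv = 2.135563; k2 = (-0.116244, -0.381981, 0.084285, 0.023890)
  k3: at (u, v) = (-0.268084, 0.443012), (du/dtau, dv/dtau) = (-0.115566, -0.380007); Gamma_uuu = 4.181538, Gamma_uuv = -2.258237, Gamma_uvv = 0.410325, Gamma_vuu = 11.477966, Gamma_vuv = -5.522191, Gamma_vvv = 2.136065; k3 = (-0.115566, -0.380007, 0.083245, 0.023271)
  k4: at (u, v) = (-0.273828, 0.424110), (du/dtau, dv/dtau) = (-0.111456, -0.378874); Gamma_uuu = 3.797577, Gamma_uuv = -2.148113, Gamma_uvv = 0.297311, Gamma_vuu = 10.876394, Gamma_vuv = -5.411987, Gamma_vvv = 1.867749; k4 = (-0.111456, -0.378874, 0.091567, 0.053854)
  Y <- Y + (h/6)(k1 + 2k2 + 2k3 + k4): u = -0.2739, v = 0.4240, du/dtau = -0.1115, dv/dtau = -0.3790

Answer: u = -0.2739, v = 0.4240, du/dtau = -0.1115, dv/dtau = -0.3790


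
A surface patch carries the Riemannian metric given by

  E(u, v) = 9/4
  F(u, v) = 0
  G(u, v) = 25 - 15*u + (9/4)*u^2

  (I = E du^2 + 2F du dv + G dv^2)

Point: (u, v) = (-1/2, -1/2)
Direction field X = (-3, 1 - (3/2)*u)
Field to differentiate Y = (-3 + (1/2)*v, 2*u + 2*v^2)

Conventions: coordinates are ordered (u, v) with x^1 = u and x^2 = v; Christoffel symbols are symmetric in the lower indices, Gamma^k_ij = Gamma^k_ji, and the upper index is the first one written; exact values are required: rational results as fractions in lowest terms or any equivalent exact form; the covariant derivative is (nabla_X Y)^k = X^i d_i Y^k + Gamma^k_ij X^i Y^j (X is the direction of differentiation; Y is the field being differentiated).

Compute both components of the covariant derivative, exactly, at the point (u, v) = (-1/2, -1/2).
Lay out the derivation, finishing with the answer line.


E = 9/4, F = 0, G = 529/16 at the point
E_u = 0, E_v = 0, F_u = 0, F_v = 0, G_u = -69/4, G_v = 0
EG - F^2 = 4761/64;  g^inv = (64/4761) * [[529/16, 0], [0, 9/4]]
first-kind symbols [ij,l] = (1/2)(d_i g_jl + d_j g_il - d_l g_ij): [uu,u] = E_u/2 = 0, [uu,v] = F_u - E_v/2 = 0, [uv,u] = E_v/2 = 0, [uv,v] = G_u/2 = -69/8, [vv,u] = F_v - G_u/2 = 69/8, [vv,v] = G_v/2 = 0
Gamma^u_ij = (G*[ij,u] - F*[ij,v])/(EG - F^2), Gamma^v_ij = (E*[ij,v] - F*[ij,u])/(EG - F^2)
Gamma_uuu = 0, Gamma_uuv = 0, Gamma_uvv = 23/6, Gamma_vuu = 0, Gamma_vuv = -6/23, Gamma_vvv = 0
X = (-3, 7/4), Y = (-13/4, -1/2) at the point

Answer: (nabla_X Y)^u = -119/48, (nabla_X Y)^v = -1547/184


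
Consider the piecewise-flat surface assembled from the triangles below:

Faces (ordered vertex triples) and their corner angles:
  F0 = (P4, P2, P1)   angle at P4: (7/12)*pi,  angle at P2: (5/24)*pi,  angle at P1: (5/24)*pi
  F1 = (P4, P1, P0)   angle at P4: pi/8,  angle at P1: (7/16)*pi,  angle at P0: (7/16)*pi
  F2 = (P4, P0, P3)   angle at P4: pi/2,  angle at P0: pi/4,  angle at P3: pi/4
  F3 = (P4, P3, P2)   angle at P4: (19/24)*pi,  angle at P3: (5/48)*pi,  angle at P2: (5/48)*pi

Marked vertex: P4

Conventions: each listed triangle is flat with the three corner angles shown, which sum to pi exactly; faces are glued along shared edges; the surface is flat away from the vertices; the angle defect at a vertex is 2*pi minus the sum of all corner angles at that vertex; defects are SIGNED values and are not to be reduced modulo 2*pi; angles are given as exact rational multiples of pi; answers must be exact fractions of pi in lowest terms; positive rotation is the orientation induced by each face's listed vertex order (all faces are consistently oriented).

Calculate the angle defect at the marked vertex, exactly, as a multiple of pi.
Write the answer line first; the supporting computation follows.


Answer: defect(P4) = 0

Sum of corner angles at P4: 2*pi
defect = 2*pi - 2*pi


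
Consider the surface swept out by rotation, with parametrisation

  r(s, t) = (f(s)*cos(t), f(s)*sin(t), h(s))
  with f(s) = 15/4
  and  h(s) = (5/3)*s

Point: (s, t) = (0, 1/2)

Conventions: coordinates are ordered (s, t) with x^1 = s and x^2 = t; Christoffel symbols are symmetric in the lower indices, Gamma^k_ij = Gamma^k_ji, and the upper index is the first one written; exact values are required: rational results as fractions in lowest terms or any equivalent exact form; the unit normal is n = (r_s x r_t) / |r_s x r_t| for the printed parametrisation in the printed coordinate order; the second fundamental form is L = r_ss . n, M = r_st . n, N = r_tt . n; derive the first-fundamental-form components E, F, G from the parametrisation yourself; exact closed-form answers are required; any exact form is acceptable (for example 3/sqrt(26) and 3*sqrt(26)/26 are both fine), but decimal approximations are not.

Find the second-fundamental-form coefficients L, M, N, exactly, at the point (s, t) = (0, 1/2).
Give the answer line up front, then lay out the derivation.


Answer: L = 0, M = 0, N = 15/4

f = 15/4, f' = 0, f'' = 0, h' = 5/3, h'' = 0
E = 25/9, F = 0, G = 225/16; answer radicand W^2 = 25/9
unnormalised second-form numerators: l = 0, m = 0, n = 25/4; L = l/sqrt(25/9), and similarly M = m/sqrt(W^2), N = n/sqrt(W^2)


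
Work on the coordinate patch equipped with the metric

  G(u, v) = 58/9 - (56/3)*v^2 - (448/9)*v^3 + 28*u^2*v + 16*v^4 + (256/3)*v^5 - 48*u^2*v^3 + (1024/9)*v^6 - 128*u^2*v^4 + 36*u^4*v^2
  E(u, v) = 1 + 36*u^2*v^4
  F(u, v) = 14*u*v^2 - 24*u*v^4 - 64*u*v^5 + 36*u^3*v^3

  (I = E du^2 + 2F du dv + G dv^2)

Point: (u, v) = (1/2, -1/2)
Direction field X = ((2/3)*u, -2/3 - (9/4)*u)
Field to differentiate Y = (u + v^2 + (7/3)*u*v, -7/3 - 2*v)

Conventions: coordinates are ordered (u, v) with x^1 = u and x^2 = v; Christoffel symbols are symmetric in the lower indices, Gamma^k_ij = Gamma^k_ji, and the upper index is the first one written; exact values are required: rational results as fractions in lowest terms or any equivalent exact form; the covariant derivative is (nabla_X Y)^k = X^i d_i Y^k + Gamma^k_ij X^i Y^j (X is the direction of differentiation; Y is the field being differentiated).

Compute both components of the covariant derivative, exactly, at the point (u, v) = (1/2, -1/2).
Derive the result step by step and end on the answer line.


E = 25/16, F = 23/16, G = 673/144 at the point
E_u = 9/4, E_v = -9/2, F_u = 5/8, F_v = -61/8, G_u = -23/2, G_v = -115/12
EG - F^2 = 377/72;  g^inv = (72/377) * [[673/144, -23/16], [-23/16, 25/16]]
first-kind symbols [ij,l] = (1/2)(d_i g_jl + d_j g_il - d_l g_ij): [uu,u] = E_u/2 = 9/8, [uu,v] = F_u - E_v/2 = 23/8, [uv,u] = E_v/2 = -9/4, [uv,v] = G_u/2 = -23/4, [vv,u] = F_v - G_u/2 = -15/8, [vv,v] = G_v/2 = -115/24
Gamma^u_ij = (G*[ij,u] - F*[ij,v])/(EG - F^2), Gamma^v_ij = (E*[ij,v] - F*[ij,u])/(EG - F^2)
Gamma_uuu = 81/377, Gamma_uuv = -162/377, Gamma_uvv = -135/377, Gamma_vuu = 207/377, Gamma_vuv = -414/377, Gamma_vvv = -345/377
X = (1/3, -43/24), Y = (1/6, -4/3) at the point

Answer: (nabla_X Y)^u = -15895/18096, (nabla_X Y)^v = 6767/3016


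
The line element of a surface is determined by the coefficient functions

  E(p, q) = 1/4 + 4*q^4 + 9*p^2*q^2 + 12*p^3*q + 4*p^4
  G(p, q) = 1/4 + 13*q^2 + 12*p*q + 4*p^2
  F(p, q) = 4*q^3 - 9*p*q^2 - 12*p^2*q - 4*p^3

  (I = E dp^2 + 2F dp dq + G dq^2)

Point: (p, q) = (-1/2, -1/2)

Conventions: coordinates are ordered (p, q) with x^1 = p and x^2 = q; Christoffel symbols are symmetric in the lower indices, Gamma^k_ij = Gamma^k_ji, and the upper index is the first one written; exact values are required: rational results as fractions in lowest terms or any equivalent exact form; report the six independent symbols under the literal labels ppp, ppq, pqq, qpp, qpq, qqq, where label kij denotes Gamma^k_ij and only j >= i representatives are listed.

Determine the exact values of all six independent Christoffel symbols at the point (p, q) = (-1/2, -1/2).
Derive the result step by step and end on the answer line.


E = 33/16, F = 21/8, G = 15/2 at the point
E_p = -35/4, E_q = -23/4, F_p = -45/4, F_q = -9/2, G_p = -10, G_q = -19
EG - F^2 = 549/64;  g^inv = (64/549) * [[15/2, -21/8], [-21/8, 33/16]]
first-kind symbols [ij,l] = (1/2)(d_i g_jl + d_j g_il - d_l g_ij): [pp,p] = E_p/2 = -35/8, [pp,q] = F_p - E_q/2 = -67/8, [pq,p] = E_q/2 = -23/8, [pq,q] = G_p/2 = -5, [qq,p] = F_q - G_p/2 = 1/2, [qq,q] = G_q/2 = -19/2
Gamma^p_ij = (G*[ij,p] - F*[ij,q])/(EG - F^2), Gamma^q_ij = (E*[ij,q] - F*[ij,p])/(EG - F^2)

Answer: Gamma_ppp = -77/61, Gamma_ppq = -60/61, Gamma_pqq = 204/61, Gamma_qpp = -247/366, Gamma_qpq = -59/183, Gamma_qqq = -446/183


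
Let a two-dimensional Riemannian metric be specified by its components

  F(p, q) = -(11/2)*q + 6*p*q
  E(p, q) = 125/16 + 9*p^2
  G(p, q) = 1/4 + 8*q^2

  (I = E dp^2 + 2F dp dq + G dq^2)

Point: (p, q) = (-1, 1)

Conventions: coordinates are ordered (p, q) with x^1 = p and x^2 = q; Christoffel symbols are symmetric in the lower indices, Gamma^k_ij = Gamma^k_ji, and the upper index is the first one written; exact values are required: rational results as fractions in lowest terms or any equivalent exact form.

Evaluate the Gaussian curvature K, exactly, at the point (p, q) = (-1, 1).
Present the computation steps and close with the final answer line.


E = 269/16, F = -23/2, G = 33/4, EG - F^2 = 413/64 at the point
E_p = -18, E_q = 0, F_p = 6, F_q = -23/2, G_p = 0, G_q = 16
E_qq = 0, F_pq = 6, G_pp = 0
Compute both Brioschi determinants and normalise by (EG - F^2)^2.
M1 = [[-E_qq/2 + F_pq - G_pp/2, E_p/2, F_p - E_q/2], [F_q - G_p/2, E, F], [G_q/2, F, G]] = [[6, -9, 6], [-23/2, 269/16, -23/2], [8, -23/2, 33/4]]; det M1 = -21/32
M2 = [[0, E_q/2, G_p/2], [E_q/2, E, F], [G_p/2, F, G]] = [[0, 0, 0], [0, 269/16, -23/2], [0, -23/2, 33/4]]; det M2 = 0
det M1 - det M2 = -21/32; K = -21/32 / (413/64)^2 = -384/24367

Answer: K = -384/24367


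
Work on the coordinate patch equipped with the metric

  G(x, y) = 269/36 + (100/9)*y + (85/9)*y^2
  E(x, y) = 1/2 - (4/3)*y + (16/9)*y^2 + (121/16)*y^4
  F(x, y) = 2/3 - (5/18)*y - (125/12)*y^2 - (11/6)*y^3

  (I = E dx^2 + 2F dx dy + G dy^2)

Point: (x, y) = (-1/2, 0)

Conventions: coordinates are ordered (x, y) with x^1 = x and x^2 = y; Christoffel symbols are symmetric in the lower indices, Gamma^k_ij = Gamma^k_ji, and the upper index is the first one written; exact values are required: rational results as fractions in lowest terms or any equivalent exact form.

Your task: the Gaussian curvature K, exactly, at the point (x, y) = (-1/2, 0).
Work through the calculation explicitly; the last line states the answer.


E = 1/2, F = 2/3, G = 269/36, EG - F^2 = 79/24 at the point
E_x = 0, E_y = -4/3, F_x = 0, F_y = -5/18, G_x = 0, G_y = 100/9
E_yy = 32/9, F_xy = 0, G_xx = 0
Brioschi: K = (det M1 - det M2) / (EG - F^2)^2 with the standard first/second-derivative matrices M1, M2.
M1 = [[-E_yy/2 + F_xy - G_xx/2, E_x/2, F_x - E_y/2], [F_y - G_x/2, E, F], [G_y/2, F, G]] = [[-16/9, 0, 2/3], [-5/18, 1/2, 2/3], [50/9, 2/3, 269/36]]; det M1 = -634/81
M2 = [[0, E_y/2, G_x/2], [E_y/2, E, F], [G_x/2, F, G]] = [[0, -2/3, 0], [-2/3, 1/2, 2/3], [0, 2/3, 269/36]]; det M2 = -269/81
det M1 - det M2 = -365/81; K = -365/81 / (79/24)^2 = -23360/56169

Answer: K = -23360/56169


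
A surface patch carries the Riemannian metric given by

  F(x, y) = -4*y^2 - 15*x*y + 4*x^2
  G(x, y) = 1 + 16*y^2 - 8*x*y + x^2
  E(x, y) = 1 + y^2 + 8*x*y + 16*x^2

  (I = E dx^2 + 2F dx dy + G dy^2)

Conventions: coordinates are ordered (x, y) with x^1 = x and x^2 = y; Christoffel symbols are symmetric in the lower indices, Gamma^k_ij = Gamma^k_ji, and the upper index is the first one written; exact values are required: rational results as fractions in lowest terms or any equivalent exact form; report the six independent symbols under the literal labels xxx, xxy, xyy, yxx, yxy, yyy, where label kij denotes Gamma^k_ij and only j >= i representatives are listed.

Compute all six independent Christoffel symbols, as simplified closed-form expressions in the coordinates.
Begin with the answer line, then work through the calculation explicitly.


Answer: Gamma_xxx = (16*x + 4*y)/(17*x^2 + 17*y^2 + 1), Gamma_xxy = (4*x + y)/(17*x^2 + 17*y^2 + 1), Gamma_xyy = (-16*x - 4*y)/(17*x^2 + 17*y^2 + 1), Gamma_yxx = (4*x - 16*y)/(17*x^2 + 17*y^2 + 1), Gamma_yxy = (x - 4*y)/(17*x^2 + 17*y^2 + 1), Gamma_yyy = (-4*x + 16*y)/(17*x^2 + 17*y^2 + 1)

E = 1 + y^2 + 8*x*y + 16*x^2; F = -4*y^2 - 15*x*y + 4*x^2; G = 1 + 16*y^2 - 8*x*y + x^2
Gamma^k_ij = (1/2) g^{kl} (d_i g_jl + d_j g_il - d_l g_ij), with g^inv = (1/(EG-F^2)) [[G, -F], [-F, E]]
first partials: E_x = 8*y + 32*x, E_y = 2*y + 8*x, F_x = -15*y + 8*x, F_y = -8*y - 15*x, G_x = -8*y + 2*x, G_y = 32*y - 8*x
D = EG - F^2 = 1 + 17*y^2 + 17*x^2
expanded: Gamma^x_xx = (G E_x - 2F F_x + F E_y)/(2D), Gamma^x_xy = (G E_y - F G_x)/(2D), Gamma^x_yy = (2G F_y - G G_x - F G_y)/(2D), Gamma^y_xx = (2E F_x - E E_y - F E_x)/(2D), Gamma^y_xy = (E G_x - F E_y)/(2D), Gamma^y_yy = (E G_y - 2F F_y + F G_x)/(2D); substitute and cancel common factors


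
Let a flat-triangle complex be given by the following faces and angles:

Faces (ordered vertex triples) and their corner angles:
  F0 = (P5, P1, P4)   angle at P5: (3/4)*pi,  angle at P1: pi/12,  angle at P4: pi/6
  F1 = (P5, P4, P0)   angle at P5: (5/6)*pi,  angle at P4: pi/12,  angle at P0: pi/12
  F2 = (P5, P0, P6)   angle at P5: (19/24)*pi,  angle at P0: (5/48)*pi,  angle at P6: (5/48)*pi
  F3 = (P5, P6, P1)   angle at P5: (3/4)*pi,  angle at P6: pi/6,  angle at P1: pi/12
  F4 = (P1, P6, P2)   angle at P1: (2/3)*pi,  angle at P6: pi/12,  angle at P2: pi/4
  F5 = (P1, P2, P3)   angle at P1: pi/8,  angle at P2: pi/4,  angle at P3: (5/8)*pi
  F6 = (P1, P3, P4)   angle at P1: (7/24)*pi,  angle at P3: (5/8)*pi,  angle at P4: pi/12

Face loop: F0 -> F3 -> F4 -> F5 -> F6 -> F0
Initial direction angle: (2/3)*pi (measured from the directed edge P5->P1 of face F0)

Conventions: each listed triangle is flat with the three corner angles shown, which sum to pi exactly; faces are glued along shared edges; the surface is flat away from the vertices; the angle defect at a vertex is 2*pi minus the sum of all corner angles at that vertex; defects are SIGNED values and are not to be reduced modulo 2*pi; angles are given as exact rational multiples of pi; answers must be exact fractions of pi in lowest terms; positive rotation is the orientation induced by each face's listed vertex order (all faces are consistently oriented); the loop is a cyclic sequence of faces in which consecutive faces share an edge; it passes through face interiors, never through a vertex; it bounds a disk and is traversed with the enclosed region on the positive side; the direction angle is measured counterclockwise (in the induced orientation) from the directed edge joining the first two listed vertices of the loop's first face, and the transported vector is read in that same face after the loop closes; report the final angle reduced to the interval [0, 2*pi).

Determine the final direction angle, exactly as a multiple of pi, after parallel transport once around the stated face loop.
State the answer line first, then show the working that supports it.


Answer: final direction angle = (17/12)*pi

enclosed vertex P1: corner angles sum to (5/4)*pi, defect = 2*pi - (5/4)*pi = (3/4)*pi
adding the enclosed defects to the starting angle (mod 2*pi, induced orientation) gives the holonomy
final angle = (2/3)*pi + (3/4)*pi = (17/12)*pi (mod 2*pi)


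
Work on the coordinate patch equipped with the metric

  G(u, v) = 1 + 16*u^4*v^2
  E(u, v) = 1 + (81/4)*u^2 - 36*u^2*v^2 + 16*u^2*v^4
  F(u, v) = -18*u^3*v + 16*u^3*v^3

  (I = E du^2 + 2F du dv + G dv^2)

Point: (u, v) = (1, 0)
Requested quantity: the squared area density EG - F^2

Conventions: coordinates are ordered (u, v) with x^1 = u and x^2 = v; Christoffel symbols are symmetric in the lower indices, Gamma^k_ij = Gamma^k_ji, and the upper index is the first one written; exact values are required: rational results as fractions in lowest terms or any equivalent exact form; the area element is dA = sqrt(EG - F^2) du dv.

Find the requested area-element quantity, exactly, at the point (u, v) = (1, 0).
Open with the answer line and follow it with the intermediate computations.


Answer: EG - F^2 = 85/4

E = 85/4, F = 0, G = 1; EG - F^2 = 85/4


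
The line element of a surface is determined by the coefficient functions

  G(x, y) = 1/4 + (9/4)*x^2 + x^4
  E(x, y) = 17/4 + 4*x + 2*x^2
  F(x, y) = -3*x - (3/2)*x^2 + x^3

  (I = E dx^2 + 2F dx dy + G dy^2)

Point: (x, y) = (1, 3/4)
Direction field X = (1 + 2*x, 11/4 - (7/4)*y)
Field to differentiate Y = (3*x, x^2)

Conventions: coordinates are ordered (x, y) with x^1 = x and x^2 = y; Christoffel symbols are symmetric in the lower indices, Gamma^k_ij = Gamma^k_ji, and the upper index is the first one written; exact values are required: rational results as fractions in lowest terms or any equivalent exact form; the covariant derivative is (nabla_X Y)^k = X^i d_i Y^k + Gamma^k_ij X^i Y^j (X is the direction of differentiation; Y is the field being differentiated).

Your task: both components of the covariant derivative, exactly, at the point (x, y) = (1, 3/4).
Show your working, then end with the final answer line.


E = 41/4, F = -7/2, G = 7/2 at the point
E_x = 8, E_y = 0, F_x = -3, F_y = 0, G_x = 17/2, G_y = 0
EG - F^2 = 189/8;  g^inv = (8/189) * [[7/2, 7/2], [7/2, 41/4]]
first-kind symbols [ij,l] = (1/2)(d_i g_jl + d_j g_il - d_l g_ij): [xx,x] = E_x/2 = 4, [xx,y] = F_x - E_y/2 = -3, [xy,x] = E_y/2 = 0, [xy,y] = G_x/2 = 17/4, [yy,x] = F_y - G_x/2 = -17/4, [yy,y] = G_y/2 = 0
Gamma^x_ij = (G*[ij,x] - F*[ij,y])/(EG - F^2), Gamma^y_ij = (E*[ij,y] - F*[ij,x])/(EG - F^2)
Gamma_xxx = 4/27, Gamma_xxy = 17/27, Gamma_xyy = -17/27, Gamma_yxx = -134/189, Gamma_yxy = 697/378, Gamma_yyy = -17/27
X = (3, 23/16), Y = (3, 1) at the point

Answer: (nabla_X Y)^x = 3031/216, (nabla_X Y)^y = 73771/6048


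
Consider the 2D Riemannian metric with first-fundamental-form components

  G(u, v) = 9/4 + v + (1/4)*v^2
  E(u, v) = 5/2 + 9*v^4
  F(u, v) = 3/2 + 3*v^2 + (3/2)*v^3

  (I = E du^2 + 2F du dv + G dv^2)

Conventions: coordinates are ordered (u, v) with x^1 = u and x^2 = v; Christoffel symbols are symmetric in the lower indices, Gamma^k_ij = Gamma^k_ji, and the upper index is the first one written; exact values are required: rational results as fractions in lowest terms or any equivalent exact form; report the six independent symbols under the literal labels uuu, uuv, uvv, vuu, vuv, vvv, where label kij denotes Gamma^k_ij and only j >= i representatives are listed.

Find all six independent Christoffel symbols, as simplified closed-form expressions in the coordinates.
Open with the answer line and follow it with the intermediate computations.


Answer: Gamma_uuu = (216*v^6 + 432*v^5 + 216*v^3)/(90*v^4 - 36*v^3 - 67*v^2 + 20*v + 27), Gamma_uuv = (36*v^5 + 144*v^4 + 324*v^3)/(90*v^4 - 36*v^3 - 67*v^2 + 20*v + 27), Gamma_uvv = (6*v^4 + 36*v^3 + 117*v^2 + 105*v - 6)/(90*v^4 - 36*v^3 - 67*v^2 + 20*v + 27), Gamma_vuu = (-1296*v^7 - 360*v^3)/(90*v^4 - 36*v^3 - 67*v^2 + 20*v + 27), Gamma_vuv = (-216*v^6 - 432*v^5 - 216*v^3)/(90*v^4 - 36*v^3 - 67*v^2 + 20*v + 27), Gamma_vvv = (-36*v^5 - 144*v^4 - 144*v^3 - 54*v^2 - 67*v + 10)/(90*v^4 - 36*v^3 - 67*v^2 + 20*v + 27)

E = 5/2 + 9*v^4; F = 3/2 + 3*v^2 + (3/2)*v^3; G = 9/4 + v + (1/4)*v^2
Gamma^k_ij = (1/2) g^{kl} (d_i g_jl + d_j g_il - d_l g_ij), with g^inv = (1/(EG-F^2)) [[G, -F], [-F, E]]
first partials: E_u = 0, E_v = 36*v^3, F_u = 0, F_v = 6*v + (9/2)*v^2, G_u = 0, G_v = 1 + (1/2)*v
D = EG - F^2 = 27/8 + (5/2)*v - (67/8)*v^2 - (9/2)*v^3 + (45/4)*v^4
expanded: Gamma^u_uu = (G E_u - 2F F_u + F E_v)/(2D), Gamma^u_uv = (G E_v - F G_u)/(2D), Gamma^u_vv = (2G F_v - G G_u - F G_v)/(2D), Gamma^v_uu = (2E F_u - E E_v - F E_u)/(2D), Gamma^v_uv = (E G_u - F E_v)/(2D), Gamma^v_vv = (E G_v - 2F F_v + F G_u)/(2D); substitute and cancel common factors


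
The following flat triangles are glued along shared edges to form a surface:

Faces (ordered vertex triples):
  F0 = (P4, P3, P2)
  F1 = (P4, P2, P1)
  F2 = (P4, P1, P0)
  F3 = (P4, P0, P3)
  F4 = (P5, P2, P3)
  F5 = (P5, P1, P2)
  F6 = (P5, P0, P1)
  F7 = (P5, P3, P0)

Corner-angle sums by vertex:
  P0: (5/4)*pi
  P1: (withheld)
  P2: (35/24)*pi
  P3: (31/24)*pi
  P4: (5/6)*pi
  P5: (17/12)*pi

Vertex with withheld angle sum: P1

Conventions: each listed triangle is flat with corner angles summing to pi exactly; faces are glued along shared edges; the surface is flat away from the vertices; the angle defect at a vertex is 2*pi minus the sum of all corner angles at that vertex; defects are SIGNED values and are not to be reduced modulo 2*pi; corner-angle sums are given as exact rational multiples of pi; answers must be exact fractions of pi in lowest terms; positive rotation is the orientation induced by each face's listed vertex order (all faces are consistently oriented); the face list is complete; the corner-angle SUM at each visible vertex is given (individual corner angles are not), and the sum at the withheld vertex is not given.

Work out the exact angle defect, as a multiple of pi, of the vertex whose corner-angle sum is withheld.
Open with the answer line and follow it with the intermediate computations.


Answer: defect(P1) = pi/4

V = 6, E = 12, F = 8; chi = V - E + F = 2
Gauss-Bonnet: total defect = 2*pi*chi = 4*pi; visible defects sum to (15/4)*pi


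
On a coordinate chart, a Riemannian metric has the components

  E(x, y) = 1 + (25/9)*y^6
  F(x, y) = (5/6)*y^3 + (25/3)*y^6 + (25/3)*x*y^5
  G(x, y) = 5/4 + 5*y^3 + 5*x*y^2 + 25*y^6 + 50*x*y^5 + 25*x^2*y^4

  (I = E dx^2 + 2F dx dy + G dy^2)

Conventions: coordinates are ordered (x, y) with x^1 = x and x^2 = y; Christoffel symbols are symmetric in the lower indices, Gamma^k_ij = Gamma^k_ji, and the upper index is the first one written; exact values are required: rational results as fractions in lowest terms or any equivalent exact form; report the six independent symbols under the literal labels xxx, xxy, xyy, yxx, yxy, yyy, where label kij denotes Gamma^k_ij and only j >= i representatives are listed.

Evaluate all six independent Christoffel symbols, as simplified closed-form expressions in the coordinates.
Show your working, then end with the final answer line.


E = 1 + (25/9)*y^6; F = (5/6)*y^3 + (25/3)*y^6 + (25/3)*x*y^5; G = 5/4 + 5*y^3 + 5*x*y^2 + 25*y^6 + 50*x*y^5 + 25*x^2*y^4
Gamma^k_ij = (1/2) g^{kl} (d_i g_jl + d_j g_il - d_l g_ij), with g^inv = (1/(EG-F^2)) [[G, -F], [-F, E]]
first partials: E_x = 0, E_y = (50/3)*y^5, F_x = (25/3)*y^5, F_y = (5/2)*y^2 + 50*y^5 + (125/3)*x*y^4, G_x = 5*y^2 + 50*y^5 + 50*x*y^4, G_y = 15*y^2 + 10*x*y + 150*y^5 + 250*x*y^4 + 100*x^2*y^3
D = EG - F^2 = 5/4 + 5*y^3 + 5*x*y^2 + (250/9)*y^6 + 50*x*y^5 + 25*x^2*y^4
expanded: Gamma^x_xx = (G E_x - 2F F_x + F E_y)/(2D), Gamma^x_xy = (G E_y - F G_x)/(2D), Gamma^x_yy = (2G F_y - G G_x - F G_y)/(2D), Gamma^y_xx = (2E F_x - E E_y - F E_x)/(2D), Gamma^y_xy = (E G_x - F E_y)/(2D), Gamma^y_yy = (E G_y - 2F F_y + F G_x)/(2D); substitute and cancel common factors

Answer: Gamma_xxx = 0, Gamma_xxy = 60*y^5/(180*x^2*y^4 + 360*x*y^5 + 36*x*y^2 + 200*y^6 + 36*y^3 + 9), Gamma_xyy = (120*x*y^4 + 180*y^5)/(180*x^2*y^4 + 360*x*y^5 + 36*x*y^2 + 200*y^6 + 36*y^3 + 9), Gamma_yxx = 0, Gamma_yxy = (180*x*y^4 + 180*y^5 + 18*y^2)/(180*x^2*y^4 + 360*x*y^5 + 36*x*y^2 + 200*y^6 + 36*y^3 + 9), Gamma_yyy = (360*x^2*y^3 + 900*x*y^4 + 36*x*y + 540*y^5 + 54*y^2)/(180*x^2*y^4 + 360*x*y^5 + 36*x*y^2 + 200*y^6 + 36*y^3 + 9)


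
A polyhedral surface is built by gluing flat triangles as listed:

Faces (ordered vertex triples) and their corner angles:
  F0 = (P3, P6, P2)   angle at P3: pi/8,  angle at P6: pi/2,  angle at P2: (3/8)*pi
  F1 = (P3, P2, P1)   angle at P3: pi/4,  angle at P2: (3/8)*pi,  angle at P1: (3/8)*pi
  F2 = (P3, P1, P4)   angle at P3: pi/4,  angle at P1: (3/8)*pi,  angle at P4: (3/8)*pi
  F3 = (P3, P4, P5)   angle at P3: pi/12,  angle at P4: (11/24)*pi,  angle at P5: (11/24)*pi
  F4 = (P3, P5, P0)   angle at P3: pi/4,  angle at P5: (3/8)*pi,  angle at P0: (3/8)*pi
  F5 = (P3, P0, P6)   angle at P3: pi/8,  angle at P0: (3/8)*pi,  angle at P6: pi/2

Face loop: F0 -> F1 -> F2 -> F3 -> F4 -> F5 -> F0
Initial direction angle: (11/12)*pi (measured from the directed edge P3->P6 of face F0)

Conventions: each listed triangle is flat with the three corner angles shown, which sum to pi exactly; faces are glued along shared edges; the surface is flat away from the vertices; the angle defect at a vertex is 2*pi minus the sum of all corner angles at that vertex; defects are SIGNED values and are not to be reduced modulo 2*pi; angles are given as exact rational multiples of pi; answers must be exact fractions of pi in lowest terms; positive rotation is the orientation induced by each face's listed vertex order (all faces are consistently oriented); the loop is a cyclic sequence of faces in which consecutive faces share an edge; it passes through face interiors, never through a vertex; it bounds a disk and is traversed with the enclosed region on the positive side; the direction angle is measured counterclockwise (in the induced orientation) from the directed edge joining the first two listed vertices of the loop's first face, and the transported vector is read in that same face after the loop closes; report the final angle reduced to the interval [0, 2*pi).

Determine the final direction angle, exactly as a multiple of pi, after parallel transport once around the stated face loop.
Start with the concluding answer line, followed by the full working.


Answer: final direction angle = (11/6)*pi

enclosed vertex P3: corner angles sum to (13/12)*pi, defect = 2*pi - (13/12)*pi = (11/12)*pi
adding the enclosed defects to the starting angle (mod 2*pi, induced orientation) gives the holonomy
final angle = (11/12)*pi + (11/12)*pi = (11/6)*pi (mod 2*pi)


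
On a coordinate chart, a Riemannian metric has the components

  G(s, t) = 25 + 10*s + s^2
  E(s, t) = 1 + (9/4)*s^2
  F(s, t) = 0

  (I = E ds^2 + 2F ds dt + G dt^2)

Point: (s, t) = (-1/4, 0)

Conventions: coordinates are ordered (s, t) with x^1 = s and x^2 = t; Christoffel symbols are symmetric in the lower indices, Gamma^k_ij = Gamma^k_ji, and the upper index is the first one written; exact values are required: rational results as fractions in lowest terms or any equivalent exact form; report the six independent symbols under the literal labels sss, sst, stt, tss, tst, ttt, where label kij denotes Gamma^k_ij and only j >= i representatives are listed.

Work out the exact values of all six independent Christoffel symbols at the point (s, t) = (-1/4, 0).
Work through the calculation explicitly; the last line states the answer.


E = 73/64, F = 0, G = 361/16 at the point
E_s = -9/8, E_t = 0, F_s = 0, F_t = 0, G_s = 19/2, G_t = 0
EG - F^2 = 26353/1024;  g^inv = (1024/26353) * [[361/16, 0], [0, 73/64]]
first-kind symbols [ij,l] = (1/2)(d_i g_jl + d_j g_il - d_l g_ij): [ss,s] = E_s/2 = -9/16, [ss,t] = F_s - E_t/2 = 0, [st,s] = E_t/2 = 0, [st,t] = G_s/2 = 19/4, [tt,s] = F_t - G_s/2 = -19/4, [tt,t] = G_t/2 = 0
Gamma^s_ij = (G*[ij,s] - F*[ij,t])/(EG - F^2), Gamma^t_ij = (E*[ij,t] - F*[ij,s])/(EG - F^2)

Answer: Gamma_sss = -36/73, Gamma_sst = 0, Gamma_stt = -304/73, Gamma_tss = 0, Gamma_tst = 4/19, Gamma_ttt = 0


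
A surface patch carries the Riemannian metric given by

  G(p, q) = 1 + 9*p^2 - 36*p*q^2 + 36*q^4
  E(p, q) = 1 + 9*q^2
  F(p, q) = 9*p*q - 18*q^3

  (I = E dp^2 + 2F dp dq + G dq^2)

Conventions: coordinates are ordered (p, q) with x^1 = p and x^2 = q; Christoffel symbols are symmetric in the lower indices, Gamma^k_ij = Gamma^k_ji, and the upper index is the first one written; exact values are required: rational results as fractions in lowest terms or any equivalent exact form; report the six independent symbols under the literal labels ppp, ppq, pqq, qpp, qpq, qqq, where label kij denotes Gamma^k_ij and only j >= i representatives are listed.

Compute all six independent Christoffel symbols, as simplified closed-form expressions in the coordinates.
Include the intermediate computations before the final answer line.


E = 1 + 9*q^2; F = 9*p*q - 18*q^3; G = 1 + 9*p^2 - 36*p*q^2 + 36*q^4
Gamma^k_ij = (1/2) g^{kl} (d_i g_jl + d_j g_il - d_l g_ij), with g^inv = (1/(EG-F^2)) [[G, -F], [-F, E]]
first partials: E_p = 0, E_q = 18*q, F_p = 9*q, F_q = 9*p - 54*q^2, G_p = 18*p - 36*q^2, G_q = -72*p*q + 144*q^3
D = EG - F^2 = 1 + 9*q^2 + 9*p^2 - 36*p*q^2 + 36*q^4
expanded: Gamma^p_pp = (G E_p - 2F F_p + F E_q)/(2D), Gamma^p_pq = (G E_q - F G_p)/(2D), Gamma^p_qq = (2G F_q - G G_p - F G_q)/(2D), Gamma^q_pp = (2E F_p - E E_q - F E_p)/(2D), Gamma^q_pq = (E G_p - F E_q)/(2D), Gamma^q_qq = (E G_q - 2F F_q + F G_p)/(2D); substitute and cancel common factors

Answer: Gamma_ppp = 0, Gamma_ppq = 9*q/(9*p^2 - 36*p*q^2 + 36*q^4 + 9*q^2 + 1), Gamma_pqq = -36*q^2/(9*p^2 - 36*p*q^2 + 36*q^4 + 9*q^2 + 1), Gamma_qpp = 0, Gamma_qpq = (9*p - 18*q^2)/(9*p^2 - 36*p*q^2 + 36*q^4 + 9*q^2 + 1), Gamma_qqq = (-36*p*q + 72*q^3)/(9*p^2 - 36*p*q^2 + 36*q^4 + 9*q^2 + 1)


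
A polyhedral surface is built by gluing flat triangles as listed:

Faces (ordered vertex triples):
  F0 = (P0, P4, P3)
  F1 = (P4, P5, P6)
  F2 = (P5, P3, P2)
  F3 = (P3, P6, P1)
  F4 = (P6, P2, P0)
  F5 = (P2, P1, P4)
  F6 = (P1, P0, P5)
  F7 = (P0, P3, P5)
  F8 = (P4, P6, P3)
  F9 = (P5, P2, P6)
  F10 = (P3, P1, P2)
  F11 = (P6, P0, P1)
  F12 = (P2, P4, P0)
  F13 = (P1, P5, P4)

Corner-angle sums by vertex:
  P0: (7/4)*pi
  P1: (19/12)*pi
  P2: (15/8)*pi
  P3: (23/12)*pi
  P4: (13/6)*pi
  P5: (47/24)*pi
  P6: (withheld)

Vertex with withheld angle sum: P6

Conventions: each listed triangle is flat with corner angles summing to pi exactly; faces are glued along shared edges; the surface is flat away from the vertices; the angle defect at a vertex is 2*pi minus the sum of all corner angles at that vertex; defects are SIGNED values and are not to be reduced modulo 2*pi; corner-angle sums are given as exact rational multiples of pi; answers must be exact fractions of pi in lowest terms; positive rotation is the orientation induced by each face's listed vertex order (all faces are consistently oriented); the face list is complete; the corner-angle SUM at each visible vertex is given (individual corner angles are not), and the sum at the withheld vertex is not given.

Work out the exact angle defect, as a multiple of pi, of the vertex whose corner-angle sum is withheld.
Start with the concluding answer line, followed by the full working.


Answer: defect(P6) = (-3/4)*pi

V = 7, E = 21, F = 14; chi = V - E + F = 0
Gauss-Bonnet: total defect = 2*pi*chi = 0; visible defects sum to (3/4)*pi
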